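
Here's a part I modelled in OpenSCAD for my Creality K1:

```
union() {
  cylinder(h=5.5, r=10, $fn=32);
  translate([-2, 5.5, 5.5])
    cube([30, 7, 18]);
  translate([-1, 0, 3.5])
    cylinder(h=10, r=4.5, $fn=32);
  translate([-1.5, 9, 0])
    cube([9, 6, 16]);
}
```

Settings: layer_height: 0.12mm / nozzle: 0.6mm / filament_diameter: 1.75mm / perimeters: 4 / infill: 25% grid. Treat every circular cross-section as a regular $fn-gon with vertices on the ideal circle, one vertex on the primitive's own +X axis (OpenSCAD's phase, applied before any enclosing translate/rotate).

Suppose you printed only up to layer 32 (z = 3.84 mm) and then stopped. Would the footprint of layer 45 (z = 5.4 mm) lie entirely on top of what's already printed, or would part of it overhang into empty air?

entirely on top

Compare the two slices. At z = 3.84: the r=10 cylinder gives a regular 32-gon of circumradius 10 (constant along its height) (area = (32/2)·10.000²·sin(360°/32) = 312.14 mm²); the cube at (-2, 5.5) is not intersected at this z (z outside [5.5, 23.5]); the cylinder at (-1, 0): section is a regular 32-gon, circumradius r=4.5 (area = (32/2)·4.500²·sin(360°/32) = 63.21 mm²); the 9×6 cube at (-1.5, 9) contributes its full rectangle (area 54.00 mm²); Taking the union: the regions partially overlap — summed areas 429.35 mm² minus the doubly-counted overlap 67.40 mm² gives 361.96 mm² — area = 361.96 mm². At z = 5.4: the r=10 cylinder gives a regular 32-gon of circumradius 10 (constant along its height) (area = (32/2)·10.000²·sin(360°/32) = 312.14 mm²); the cube at (-2, 5.5) is not intersected at this z (z outside [5.5, 23.5]); the cylinder at (-1, 0): section is a regular 32-gon, circumradius r=4.5 (area = (32/2)·4.500²·sin(360°/32) = 63.21 mm²); the cube at (-1.5, 9) (footprint 9×6) is included at this height (area 54.00 mm²); Taking the union: the regions partially overlap — summed areas 429.35 mm² minus the doubly-counted overlap 67.40 mm² gives 361.96 mm² — area = 361.96 mm². Checking containment: the cross-section at z = 5.4 is a subset of the cross-section at z = 3.84.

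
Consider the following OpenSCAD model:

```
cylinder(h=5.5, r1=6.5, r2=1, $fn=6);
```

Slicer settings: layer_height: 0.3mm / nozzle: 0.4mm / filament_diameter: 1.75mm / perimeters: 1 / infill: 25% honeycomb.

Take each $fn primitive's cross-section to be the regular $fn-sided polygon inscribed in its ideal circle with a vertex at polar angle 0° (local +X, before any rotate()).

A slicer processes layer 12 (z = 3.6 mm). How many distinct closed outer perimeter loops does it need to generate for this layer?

At z = 3.6 mm: the cone contributes a regular 6-gon of circumradius 2.900 (interpolated between r1=6.5 and r2=1 at t=0.655). The result has 1 disconnected region.

1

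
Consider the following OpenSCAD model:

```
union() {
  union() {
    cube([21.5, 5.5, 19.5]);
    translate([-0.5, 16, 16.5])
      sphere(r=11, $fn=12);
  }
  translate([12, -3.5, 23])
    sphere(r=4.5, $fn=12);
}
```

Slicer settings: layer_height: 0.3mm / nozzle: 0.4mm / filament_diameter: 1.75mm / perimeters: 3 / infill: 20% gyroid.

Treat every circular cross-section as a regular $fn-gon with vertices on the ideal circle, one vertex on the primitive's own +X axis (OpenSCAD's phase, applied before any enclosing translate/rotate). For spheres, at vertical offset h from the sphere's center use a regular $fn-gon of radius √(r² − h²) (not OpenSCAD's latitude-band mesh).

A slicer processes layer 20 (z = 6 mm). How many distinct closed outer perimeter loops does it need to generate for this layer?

At z = 6 mm: the cube (footprint 21.5×5.5) is included at this height; the r=11 sphere at (-0.5, 16) slices to a regular 12-gon of circumradius 3.279 (√(r²−h²) with h=10.5 from center); Merging all regions: the 2 present regions are separate (no shared area or edge), so areas and boundary lengths simply add and each stays a separate island — 2 connected regions; the sphere at (12, -3.5) is absent (|z−center|=17.000 > r=4.5); Combining (union): only the result so far is present, so the union is just that shape — 2 connected regions. The result has 2 disconnected regions.

2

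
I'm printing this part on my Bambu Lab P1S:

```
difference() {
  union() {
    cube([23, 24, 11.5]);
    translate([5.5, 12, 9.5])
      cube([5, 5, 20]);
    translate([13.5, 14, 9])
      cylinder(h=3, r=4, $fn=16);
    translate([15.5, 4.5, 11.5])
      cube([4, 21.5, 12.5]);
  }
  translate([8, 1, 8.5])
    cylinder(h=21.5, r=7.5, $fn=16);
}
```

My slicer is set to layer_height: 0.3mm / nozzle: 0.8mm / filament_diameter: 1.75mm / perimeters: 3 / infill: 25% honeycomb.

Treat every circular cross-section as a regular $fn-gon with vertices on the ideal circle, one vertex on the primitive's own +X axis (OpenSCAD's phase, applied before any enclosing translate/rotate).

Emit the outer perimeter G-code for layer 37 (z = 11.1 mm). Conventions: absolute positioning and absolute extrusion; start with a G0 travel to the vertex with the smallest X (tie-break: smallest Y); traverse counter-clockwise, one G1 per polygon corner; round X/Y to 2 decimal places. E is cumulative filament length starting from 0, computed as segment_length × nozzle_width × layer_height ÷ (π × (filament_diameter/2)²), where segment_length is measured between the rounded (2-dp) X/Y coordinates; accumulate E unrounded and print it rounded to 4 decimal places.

G0 X0.00 Y0.00 Z11.10
G1 X0.70 Y0.00 E0.0698
G1 X0.50 Y1.00 E0.1716
G1 X1.07 Y3.87 E0.4636
G1 X2.70 Y6.30 E0.7555
G1 X5.13 Y7.93 E1.0475
G1 X8.00 Y8.50 E1.3395
G1 X10.87 Y7.93 E1.6314
G1 X13.30 Y6.30 E1.9234
G1 X14.93 Y3.87 E2.2153
G1 X15.50 Y1.00 E2.5073
G1 X15.30 Y0.00 E2.6091
G1 X23.00 Y0.00 E3.3774
G1 X23.00 Y24.00 E5.7721
G1 X0.00 Y24.00 E8.0671
G1 X0.00 Y0.00 E10.4618

At z = 11.1 mm: the 23×24 cube contributes its full rectangle; the 5×5 cube at (5.5, 12) contributes its full rectangle; the cylinder at (13.5, 14): section is a regular 16-gon, circumradius r=4; the cube at (15.5, 4.5) does not reach this height (z outside [11.5, 24]); Combining (union): the regions partially overlap (shared area 73.98 mm²), so overlapping operands fuse into one piece — 1 connected region; the cylinder at (8, 1): section is a regular 16-gon, circumradius r=7.5; Taking the first minus the rest: starting from that combined region, the r=7.5 cylinder at (8, 1) partially overlaps it — only the 100.90 mm² overlap (of its 172.21 mm²) is removed, clipping the outline — 1 connected region. The outline is a single polygon with 15 vertices. Extrusion per mm of travel: 0.8 × 0.3 / (π × 0.875²) = 0.099780. Accumulating E over each segment gives final E = 10.4618.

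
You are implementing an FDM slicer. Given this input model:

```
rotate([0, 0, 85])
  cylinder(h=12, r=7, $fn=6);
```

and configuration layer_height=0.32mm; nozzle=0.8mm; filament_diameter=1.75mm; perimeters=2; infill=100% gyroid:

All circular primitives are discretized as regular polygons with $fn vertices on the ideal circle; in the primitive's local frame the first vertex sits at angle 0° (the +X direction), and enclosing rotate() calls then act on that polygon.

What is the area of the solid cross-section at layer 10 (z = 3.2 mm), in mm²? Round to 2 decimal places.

127.31 mm²

At z = 3.2 mm: the r=7 cylinder gives a regular 6-gon of circumradius 7 (constant along its height) (area = (6/2)·7.000²·sin(360°/6) = 127.31 mm²); (whole slice rotated 85° about Z — lengths, areas and connectivity unchanged). Overall, the cross-section is a single solid region. Net area = 127.31 mm².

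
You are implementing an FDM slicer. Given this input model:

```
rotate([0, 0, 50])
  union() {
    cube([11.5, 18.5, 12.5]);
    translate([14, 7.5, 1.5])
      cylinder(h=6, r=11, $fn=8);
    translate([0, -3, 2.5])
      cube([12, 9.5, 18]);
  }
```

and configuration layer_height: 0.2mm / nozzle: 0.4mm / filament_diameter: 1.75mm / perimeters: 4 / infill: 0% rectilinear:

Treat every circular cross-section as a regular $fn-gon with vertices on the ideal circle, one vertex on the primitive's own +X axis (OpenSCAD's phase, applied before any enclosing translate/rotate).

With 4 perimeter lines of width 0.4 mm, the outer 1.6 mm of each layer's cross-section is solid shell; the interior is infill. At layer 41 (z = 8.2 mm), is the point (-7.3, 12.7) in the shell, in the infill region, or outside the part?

infill

At z = 8.2 mm: the cube (footprint 11.5×18.5) is included at this height; the cylinder at (14, 7.5) does not reach this height (z outside [1.5, 7.5]); the cube at (0, -3) (footprint 12×9.5) is included at this height; Taking the union: the regions partially overlap (shared area 74.75 mm²), so overlapping operands fuse into one piece — 1 connected region; (whole slice rotated 50° about Z — lengths, areas and connectivity unchanged). Overall, the cross-section is a single solid region. Undo the 50° rotation: the query point maps to (5.036, 13.756) in the un-rotated model frame. The nearest boundary edge runs (0.00, 18.50)→(11.50, 18.50); distance from the point to it = 4.74 mm. The point is inside the cross-section and 4.74 mm from the nearest boundary — more than the 1.6 mm shell width (4 × 0.4), so it's in the infill interior.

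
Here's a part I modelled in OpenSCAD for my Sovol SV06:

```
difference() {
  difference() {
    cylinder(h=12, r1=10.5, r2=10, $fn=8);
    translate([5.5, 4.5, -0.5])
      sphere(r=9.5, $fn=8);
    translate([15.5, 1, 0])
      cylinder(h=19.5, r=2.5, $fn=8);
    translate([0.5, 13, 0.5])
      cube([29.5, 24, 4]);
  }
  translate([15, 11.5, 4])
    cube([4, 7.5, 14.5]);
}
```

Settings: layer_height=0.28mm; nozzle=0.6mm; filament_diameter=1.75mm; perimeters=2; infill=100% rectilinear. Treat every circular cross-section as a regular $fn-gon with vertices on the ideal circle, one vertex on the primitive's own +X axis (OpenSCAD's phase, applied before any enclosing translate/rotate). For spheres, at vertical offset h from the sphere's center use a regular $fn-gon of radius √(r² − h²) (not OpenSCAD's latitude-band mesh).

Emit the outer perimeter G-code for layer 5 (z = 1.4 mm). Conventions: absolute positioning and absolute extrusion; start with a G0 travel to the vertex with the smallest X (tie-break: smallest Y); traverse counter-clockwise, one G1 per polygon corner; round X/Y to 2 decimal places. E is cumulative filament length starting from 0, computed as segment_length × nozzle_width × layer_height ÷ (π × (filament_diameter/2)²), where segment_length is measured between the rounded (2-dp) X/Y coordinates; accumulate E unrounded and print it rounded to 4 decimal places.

G0 X-10.44 Y0.00 Z1.40
G1 X-7.38 Y-7.38 E0.5580
G1 X0.00 Y-10.44 E1.1160
G1 X7.38 Y-7.38 E1.6741
G1 X9.06 Y-3.33 E1.9803
G1 X5.50 Y-4.81 E2.2496
G1 X-1.08 Y-2.08 E2.7472
G1 X-3.81 Y4.50 E3.2447
G1 X-1.63 Y9.77 E3.6431
G1 X-7.38 Y7.38 E4.0780
G1 X-10.44 Y0.00 E4.6360

At z = 1.4 mm: the cone: at t=0.117 of its height the radius interpolates to r₁+(r₂−r₁)t = 10.442, giving a regular 8-gon of that circumradius; the r=9.5 sphere at (5.5, 4.5) contributes a regular 8-gon of circumradius √(9.5²−1.9²) = 9.308; the r=2.5 cylinder at (15.5, 1) contributes a regular 8-gon of circumradius 2.5; the cube at (0.5, 13) is present — its section is the full 29.5×24 rectangle; After the difference (first − rest): starting from the cone, the r=9.5 sphere at (5.5, 4.5) partially overlaps it — only the 145.27 mm² overlap (of its 245.05 mm²) is removed, clipping the outline; the r=2.5 cylinder at (15.5, 1) misses the remaining region (no effect); the 29.5×24 cube at (0.5, 13) misses the remaining region (no effect) — 1 connected region; the cube at (15, 11.5) is absent (z outside [4, 18.5]); Subtracting the remaining from the first: none of the subtracted shapes is present at this height, so that combined region is unchanged — 1 connected region. The outline is a single polygon with 10 vertices. Extrusion per mm of travel: 0.6 × 0.28 / (π × 0.875²) = 0.069846. Accumulating E over each segment gives final E = 4.6360.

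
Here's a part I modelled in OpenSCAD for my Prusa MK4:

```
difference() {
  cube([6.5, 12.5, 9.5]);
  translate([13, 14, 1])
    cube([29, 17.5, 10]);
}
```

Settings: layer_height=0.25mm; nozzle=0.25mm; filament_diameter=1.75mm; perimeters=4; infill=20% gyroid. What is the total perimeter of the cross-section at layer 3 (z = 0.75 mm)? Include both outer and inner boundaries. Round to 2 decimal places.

38.00 mm

At z = 0.75 mm: the cube is present — its section is the full 6.5×12.5 rectangle (perimeter 38.00 mm); the cube at (13, 14) is absent (z outside [1, 11]); After the difference (first − rest): none of the subtracted shapes is present at this height, so the 6.5×12.5 cube is unchanged — boundary = 38.00 mm. Overall, the cross-section is a single solid region. Total boundary length (outer) = 38.00 mm.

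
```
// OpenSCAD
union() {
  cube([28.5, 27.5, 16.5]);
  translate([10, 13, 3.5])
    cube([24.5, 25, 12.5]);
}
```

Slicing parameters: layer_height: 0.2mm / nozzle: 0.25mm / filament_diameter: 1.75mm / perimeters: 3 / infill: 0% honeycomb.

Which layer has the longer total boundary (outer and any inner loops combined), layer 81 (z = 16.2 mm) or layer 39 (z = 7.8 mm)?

Layer 81 (z = 16.2): the cube (footprint 28.5×27.5) is included at this height (perimeter 112.00 mm); the cube at (10, 13) is not intersected at this z (z outside [3.5, 16]); Taking the union: only the 28.5×27.5 cube is present, so the union is just that shape — boundary = 112.00 mm. So its perimeter = 112.00 mm. Layer 39 (z = 7.8): the cube (footprint 28.5×27.5) is included at this height (perimeter 112.00 mm); the cube at (10, 13) is present — its section is the full 24.5×25 rectangle (perimeter 99.00 mm); Taking the union: the regions partially overlap (shared area 268.25 mm²), so the edge portions inside another operand are dropped and the merged outline is re-measured after clipping — boundary = 145.00 mm. So its perimeter = 145.00 mm. Layer 39 is larger (145.00 vs 112.00 mm).

layer 39 (z = 7.8 mm)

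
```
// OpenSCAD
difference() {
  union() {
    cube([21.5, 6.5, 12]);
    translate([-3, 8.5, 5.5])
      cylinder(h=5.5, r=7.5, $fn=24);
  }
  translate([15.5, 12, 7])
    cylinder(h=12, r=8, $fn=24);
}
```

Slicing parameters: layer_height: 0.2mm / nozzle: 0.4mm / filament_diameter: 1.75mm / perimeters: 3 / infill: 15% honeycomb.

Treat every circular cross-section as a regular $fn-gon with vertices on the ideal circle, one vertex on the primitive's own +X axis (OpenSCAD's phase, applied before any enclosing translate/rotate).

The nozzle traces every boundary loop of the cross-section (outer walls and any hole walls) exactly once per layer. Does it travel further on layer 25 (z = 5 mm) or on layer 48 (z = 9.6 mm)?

Layer 25 (z = 5): the cube is present — its section is the full 21.5×6.5 rectangle (perimeter 56.00 mm); the cylinder at (-3, 8.5) is absent (z outside [5.5, 11]); Taking the union: only the 21.5×6.5 cube is present, so the union is just that shape — boundary = 56.00 mm; the cylinder at (15.5, 12) is absent (z outside [7, 19]); Taking the first minus the rest: none of the subtracted shapes is present at this height, so the result so far is unchanged — boundary = 56.00 mm. So its perimeter = 56.00 mm. Layer 48 (z = 9.6): the cube (footprint 21.5×6.5) is included at this height (perimeter 56.00 mm); the r=7.5 cylinder at (-3, 8.5) contributes a regular 24-gon of circumradius 7.5 (perimeter = 2·24·7.500·sin(180°/24) = 46.99 mm); Merging all regions: the regions partially overlap (shared area 13.19 mm²), so the edge portions inside another operand are dropped and the merged outline is re-measured after clipping — boundary = 87.34 mm; the cylinder at (15.5, 12): section is a regular 24-gon, circumradius r=8 (perimeter = 2·24·8.000·sin(180°/24) = 50.12 mm); Subtracting the remaining from the first: starting from that combined region, the r=8 cylinder at (15.5, 12) partially overlaps it — only the 19.49 mm² overlap (of its 198.77 mm²) is removed, clipping the outline — boundary = 88.71 mm. So its perimeter = 88.71 mm. Layer 48 is larger (88.71 vs 56.00 mm).

layer 48 (z = 9.6 mm)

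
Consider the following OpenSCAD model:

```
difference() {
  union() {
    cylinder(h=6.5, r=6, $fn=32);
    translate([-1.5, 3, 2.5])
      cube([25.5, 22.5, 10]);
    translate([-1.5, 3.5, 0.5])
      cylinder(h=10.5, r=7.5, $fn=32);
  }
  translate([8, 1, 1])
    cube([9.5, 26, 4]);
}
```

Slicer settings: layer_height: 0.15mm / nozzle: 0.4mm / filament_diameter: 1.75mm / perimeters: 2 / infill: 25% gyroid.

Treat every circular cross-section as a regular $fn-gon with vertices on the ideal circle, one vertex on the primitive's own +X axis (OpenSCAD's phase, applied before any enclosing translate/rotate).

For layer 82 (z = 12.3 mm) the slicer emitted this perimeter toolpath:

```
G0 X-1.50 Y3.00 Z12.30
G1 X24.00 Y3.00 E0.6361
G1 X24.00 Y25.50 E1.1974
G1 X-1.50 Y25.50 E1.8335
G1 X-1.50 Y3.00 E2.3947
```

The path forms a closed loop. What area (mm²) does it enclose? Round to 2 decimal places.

573.75 mm²

Apply the shoelace formula to the sequence of (X, Y) vertices; enclosed area = 573.75 mm².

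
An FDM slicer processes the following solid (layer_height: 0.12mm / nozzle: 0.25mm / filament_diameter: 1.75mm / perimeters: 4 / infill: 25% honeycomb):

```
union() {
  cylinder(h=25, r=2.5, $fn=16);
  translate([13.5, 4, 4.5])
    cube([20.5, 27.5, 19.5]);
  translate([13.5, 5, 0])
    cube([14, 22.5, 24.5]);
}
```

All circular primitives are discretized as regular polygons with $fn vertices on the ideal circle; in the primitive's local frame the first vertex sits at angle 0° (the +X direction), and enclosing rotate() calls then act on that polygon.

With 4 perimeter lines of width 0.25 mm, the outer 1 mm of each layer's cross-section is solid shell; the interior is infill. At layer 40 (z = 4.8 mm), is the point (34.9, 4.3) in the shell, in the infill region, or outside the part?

outside

At z = 4.8 mm: the cylinder: section is a regular 16-gon, circumradius r=2.5; the 20.5×27.5 cube at (13.5, 4) contributes its full rectangle; the 14×22.5 cube at (13.5, 5) contributes its full rectangle; Combining (union): the regions partially overlap (shared area 315.00 mm²), so overlapping operands fuse into one piece — 2 connected regions. Overall, the cross-section has 2 separate islands. The nearest boundary edge runs (34.00, 31.50)→(34.00, 4.00); distance from the point to it = 0.90 mm. The point is not inside any of the regions above, so it lies outside the cross-section (0.90 mm from the nearest boundary).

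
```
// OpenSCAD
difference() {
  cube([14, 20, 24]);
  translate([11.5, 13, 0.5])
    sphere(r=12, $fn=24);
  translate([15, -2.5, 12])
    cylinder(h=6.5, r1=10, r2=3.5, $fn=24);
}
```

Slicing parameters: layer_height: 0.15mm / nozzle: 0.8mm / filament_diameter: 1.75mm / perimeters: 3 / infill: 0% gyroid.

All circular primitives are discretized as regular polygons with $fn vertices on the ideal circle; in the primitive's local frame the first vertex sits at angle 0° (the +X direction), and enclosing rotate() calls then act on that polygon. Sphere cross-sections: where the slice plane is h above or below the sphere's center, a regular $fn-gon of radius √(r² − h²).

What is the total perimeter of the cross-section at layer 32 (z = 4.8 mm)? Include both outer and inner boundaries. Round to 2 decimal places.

66.68 mm

At z = 4.8 mm: the 14×20 cube contributes its full rectangle (perimeter 68.00 mm); the r=12 sphere at (11.5, 13) contributes a regular 24-gon of circumradius √(12²−4.3²) = 11.203 (perimeter = 2·24·11.203·sin(180°/24) = 70.19 mm); the cone at (15, -2.5) is not intersected at this z (z outside [12, 18.5]); Subtracting the remaining from the first: starting from the 14×20 cube, the r=12 sphere at (11.5, 13) partially overlaps it — only the 215.03 mm² overlap (of its 389.81 mm²) is removed, clipping the outline — boundary = 66.68 mm. Overall, the cross-section is a single solid region. Total boundary length (outer) = 66.68 mm.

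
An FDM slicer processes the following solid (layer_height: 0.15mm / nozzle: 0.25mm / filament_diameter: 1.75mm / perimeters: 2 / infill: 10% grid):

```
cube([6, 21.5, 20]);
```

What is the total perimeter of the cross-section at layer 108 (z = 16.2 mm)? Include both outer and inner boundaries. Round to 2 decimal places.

55.00 mm

At z = 16.2 mm: the 6×21.5 cube contributes its full rectangle (perimeter 55.00 mm). Overall, the cross-section is a single solid region. Total boundary length (outer) = 55.00 mm.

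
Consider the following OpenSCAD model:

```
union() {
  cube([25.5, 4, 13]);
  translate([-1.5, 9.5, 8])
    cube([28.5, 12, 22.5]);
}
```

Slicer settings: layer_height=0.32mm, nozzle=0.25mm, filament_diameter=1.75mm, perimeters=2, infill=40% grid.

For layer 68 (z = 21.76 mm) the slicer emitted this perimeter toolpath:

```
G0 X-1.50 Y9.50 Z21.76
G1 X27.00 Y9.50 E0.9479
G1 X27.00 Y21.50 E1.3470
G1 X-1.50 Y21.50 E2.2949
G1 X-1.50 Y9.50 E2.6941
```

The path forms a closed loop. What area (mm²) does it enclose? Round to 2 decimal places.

Apply the shoelace formula to the sequence of (X, Y) vertices; enclosed area = 342.00 mm².

342.00 mm²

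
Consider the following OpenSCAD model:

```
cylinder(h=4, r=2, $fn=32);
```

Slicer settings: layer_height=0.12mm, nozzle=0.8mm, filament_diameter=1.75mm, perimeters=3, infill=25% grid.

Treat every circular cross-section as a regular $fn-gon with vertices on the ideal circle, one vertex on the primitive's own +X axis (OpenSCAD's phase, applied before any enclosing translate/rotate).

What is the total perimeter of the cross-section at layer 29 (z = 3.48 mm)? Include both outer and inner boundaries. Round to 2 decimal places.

At z = 3.48 mm: the r=2 cylinder gives a regular 32-gon of circumradius 2 (constant along its height) (perimeter = 2·32·2.000·sin(180°/32) = 12.55 mm). Overall, the cross-section is a single solid region. Total boundary length (outer) = 12.55 mm.

12.55 mm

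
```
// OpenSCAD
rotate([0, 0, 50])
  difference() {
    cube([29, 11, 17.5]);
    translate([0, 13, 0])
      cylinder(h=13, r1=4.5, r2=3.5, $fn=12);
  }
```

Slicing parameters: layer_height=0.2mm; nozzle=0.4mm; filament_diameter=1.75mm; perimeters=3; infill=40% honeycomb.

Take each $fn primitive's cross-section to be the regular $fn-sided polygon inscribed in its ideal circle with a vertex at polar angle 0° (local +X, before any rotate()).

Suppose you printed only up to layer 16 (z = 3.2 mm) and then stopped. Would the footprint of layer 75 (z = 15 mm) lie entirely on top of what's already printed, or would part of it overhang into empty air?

Compare the two slices. At z = 3.2: the 29×11 cube contributes its full rectangle (area 319.00 mm²); the cone at (0, 13) contributes a regular 12-gon of circumradius 4.254 (interpolated between r1=4.5 and r2=3.5 at t=0.246) (area = (12/2)·4.254²·sin(360°/12) = 54.29 mm²); Taking the first minus the rest: starting from the 29×11 cube (319.00 mm²), the cone at (0, 13) partially overlaps it — only the 5.60 mm² overlap (of its 54.29 mm²) is removed, clipping the outline — area = 313.40 mm²; (whole slice rotated 50° about Z — lengths, areas and connectivity unchanged). At z = 15: the cube is present — its section is the full 29×11 rectangle (area 319.00 mm²); the cone at (0, 13) does not reach this height (z outside [0, 13]); Taking the first minus the rest: none of the subtracted shapes is present at this height, so the 29×11 cube is unchanged — area = 319.00 mm²; (rotated 50° about Z; rotation is an isometry so areas/perimeters/island counts are preserved). Checking containment: at z = 15 the cross-section extends beyond the z = 3.2 cross-section by about 5.60 mm².

part overhangs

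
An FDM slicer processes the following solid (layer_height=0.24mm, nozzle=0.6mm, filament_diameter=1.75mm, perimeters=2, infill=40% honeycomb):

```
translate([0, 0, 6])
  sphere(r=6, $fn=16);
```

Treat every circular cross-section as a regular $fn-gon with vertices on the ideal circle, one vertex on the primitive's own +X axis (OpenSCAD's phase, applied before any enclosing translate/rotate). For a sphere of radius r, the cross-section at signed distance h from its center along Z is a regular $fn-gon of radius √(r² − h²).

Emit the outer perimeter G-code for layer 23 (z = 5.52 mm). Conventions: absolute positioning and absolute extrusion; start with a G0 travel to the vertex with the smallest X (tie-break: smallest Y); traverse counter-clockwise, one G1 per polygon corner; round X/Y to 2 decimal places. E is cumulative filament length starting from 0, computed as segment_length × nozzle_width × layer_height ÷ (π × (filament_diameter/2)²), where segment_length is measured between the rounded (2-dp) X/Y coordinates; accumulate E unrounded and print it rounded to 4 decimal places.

At z = 5.52 mm: the r=6 sphere contributes a regular 16-gon of circumradius √(6²−0.48²) = 5.981. The outline is a single polygon with 16 vertices. Extrusion per mm of travel: 0.6 × 0.24 / (π × 0.875²) = 0.059868. Accumulating E over each segment gives final E = 2.2362.

G0 X-5.98 Y0.00 Z5.52
G1 X-5.53 Y-2.29 E0.1397
G1 X-4.23 Y-4.23 E0.2795
G1 X-2.29 Y-5.53 E0.4193
G1 X0.00 Y-5.98 E0.5591
G1 X2.29 Y-5.53 E0.6988
G1 X4.23 Y-4.23 E0.8386
G1 X5.53 Y-2.29 E0.9784
G1 X5.98 Y0.00 E1.1181
G1 X5.53 Y2.29 E1.2578
G1 X4.23 Y4.23 E1.3977
G1 X2.29 Y5.53 E1.5375
G1 X0.00 Y5.98 E1.6772
G1 X-2.29 Y5.53 E1.8169
G1 X-4.23 Y4.23 E1.9567
G1 X-5.53 Y2.29 E2.0965
G1 X-5.98 Y0.00 E2.2362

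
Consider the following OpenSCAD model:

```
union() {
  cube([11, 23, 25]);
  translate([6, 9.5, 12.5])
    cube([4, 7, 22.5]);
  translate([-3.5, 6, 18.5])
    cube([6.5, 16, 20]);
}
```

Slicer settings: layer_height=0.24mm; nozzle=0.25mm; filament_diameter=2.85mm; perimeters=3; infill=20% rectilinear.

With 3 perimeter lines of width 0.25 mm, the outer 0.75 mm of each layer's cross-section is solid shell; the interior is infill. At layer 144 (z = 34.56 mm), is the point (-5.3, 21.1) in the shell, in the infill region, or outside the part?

At z = 34.56 mm: the cube is not intersected at this z (z outside [0, 25]); the cube at (6, 9.5) is present — its section is the full 4×7 rectangle; the 6.5×16 cube at (-3.5, 6) contributes its full rectangle; Taking the union: the 2 present regions are separate (no shared area or edge), so areas and boundary lengths simply add and each stays a separate island — 2 connected regions. Overall, the cross-section has 2 separate islands. The nearest boundary edge runs (-3.50, 6.00)→(-3.50, 22.00); distance from the point to it = 1.80 mm. The point is not inside any of the regions above, so it lies outside the cross-section (1.80 mm from the nearest boundary).

outside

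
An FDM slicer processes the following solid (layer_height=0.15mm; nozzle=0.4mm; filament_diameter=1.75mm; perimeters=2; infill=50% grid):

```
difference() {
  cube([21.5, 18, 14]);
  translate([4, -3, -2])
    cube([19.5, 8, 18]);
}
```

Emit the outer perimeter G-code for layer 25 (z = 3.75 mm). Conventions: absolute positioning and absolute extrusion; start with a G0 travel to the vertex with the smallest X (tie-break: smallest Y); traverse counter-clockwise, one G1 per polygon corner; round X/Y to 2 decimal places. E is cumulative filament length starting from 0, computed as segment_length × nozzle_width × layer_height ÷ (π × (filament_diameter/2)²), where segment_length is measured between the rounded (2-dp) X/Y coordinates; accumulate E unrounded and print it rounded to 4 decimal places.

At z = 3.75 mm: the 21.5×18 cube contributes its full rectangle; the 19.5×8 cube at (4, -3) contributes its full rectangle; After the difference (first − rest): starting from the 21.5×18 cube, the 19.5×8 cube at (4, -3) partially overlaps it — only the 87.50 mm² overlap (of its 156.00 mm²) is removed, clipping the outline — 1 connected region. The outline is a single polygon with 6 vertices. Extrusion per mm of travel: 0.4 × 0.15 / (π × 0.875²) = 0.024945. Accumulating E over each segment gives final E = 1.9707.

G0 X0.00 Y0.00 Z3.75
G1 X4.00 Y0.00 E0.0998
G1 X4.00 Y5.00 E0.2245
G1 X21.50 Y5.00 E0.6610
G1 X21.50 Y18.00 E0.9853
G1 X0.00 Y18.00 E1.5217
G1 X0.00 Y0.00 E1.9707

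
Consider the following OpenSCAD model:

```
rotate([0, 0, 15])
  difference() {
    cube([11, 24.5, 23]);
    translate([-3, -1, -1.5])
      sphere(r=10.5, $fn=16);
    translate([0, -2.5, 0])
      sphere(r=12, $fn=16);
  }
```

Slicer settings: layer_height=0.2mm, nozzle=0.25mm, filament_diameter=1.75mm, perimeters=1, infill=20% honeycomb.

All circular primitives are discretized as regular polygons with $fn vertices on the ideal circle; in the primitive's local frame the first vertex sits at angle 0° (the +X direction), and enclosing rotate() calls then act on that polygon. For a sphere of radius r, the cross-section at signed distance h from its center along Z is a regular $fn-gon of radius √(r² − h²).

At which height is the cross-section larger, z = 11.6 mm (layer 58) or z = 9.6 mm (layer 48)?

layer 58 (z = 11.6 mm)

Layer 58 (z = 11.6): the cube is present — its section is the full 11×24.5 rectangle (area 269.50 mm²); the sphere at (-3, -1) is absent (|z−center|=13.100 > r=10.5); the r=12 sphere at (0, -2.5) contributes a regular 16-gon of circumradius √(12²−11.6²) = 3.072 (area = (16/2)·3.072²·sin(360°/16) = 28.90 mm²); Taking the first minus the rest: starting from the 11×24.5 cube (269.50 mm²), the r=12 sphere at (0, -2.5) partially overlaps it — only the 0.62 mm² overlap (of its 28.90 mm²) is removed, clipping the outline — area = 268.88 mm²; (whole slice rotated 15° about Z — lengths, areas and connectivity unchanged). So its area = 268.88 mm². Layer 48 (z = 9.6): the 11×24.5 cube contributes its full rectangle (area 269.50 mm²); the sphere at (-3, -1) is not intersected at this z (|z−center|=11.100 > r=10.5); the r=12 sphere at (0, -2.5) contributes a regular 16-gon of circumradius √(12²−9.6²) = 7.200 (area = (16/2)·7.200²·sin(360°/16) = 158.71 mm²); Subtracting the remaining from the first: starting from the 11×24.5 cube (269.50 mm²), the r=12 sphere at (0, -2.5) partially overlaps it — only the 22.30 mm² overlap (of its 158.71 mm²) is removed, clipping the outline — area = 247.20 mm²; (whole slice rotated 15° about Z — lengths, areas and connectivity unchanged). So its area = 247.20 mm². Layer 58 is larger (268.88 vs 247.20 mm²).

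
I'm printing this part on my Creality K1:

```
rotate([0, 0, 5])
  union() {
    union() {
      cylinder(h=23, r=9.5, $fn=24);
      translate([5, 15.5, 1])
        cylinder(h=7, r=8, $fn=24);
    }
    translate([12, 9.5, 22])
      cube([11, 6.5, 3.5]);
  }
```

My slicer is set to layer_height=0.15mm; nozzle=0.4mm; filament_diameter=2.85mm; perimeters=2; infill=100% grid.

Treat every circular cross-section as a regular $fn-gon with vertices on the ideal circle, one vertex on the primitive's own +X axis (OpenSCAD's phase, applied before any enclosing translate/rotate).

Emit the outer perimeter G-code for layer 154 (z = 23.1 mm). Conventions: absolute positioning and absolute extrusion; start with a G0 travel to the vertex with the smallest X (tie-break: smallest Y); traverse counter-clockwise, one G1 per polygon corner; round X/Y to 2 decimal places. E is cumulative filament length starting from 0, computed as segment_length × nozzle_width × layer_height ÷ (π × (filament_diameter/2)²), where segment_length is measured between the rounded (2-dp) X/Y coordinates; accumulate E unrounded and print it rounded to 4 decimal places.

G0 X10.56 Y16.98 Z23.10
G1 X11.13 Y10.51 E0.0611
G1 X22.08 Y11.47 E0.1645
G1 X21.52 Y17.94 E0.2256
G1 X10.56 Y16.98 E0.3290

At z = 23.1 mm: the cylinder is absent (z outside [0, 23]); the cylinder at (5, 15.5) does not reach this height (z outside [1, 8]); Taking the union: nothing is present at this height; the 11×6.5 cube at (12, 9.5) contributes its full rectangle; Merging all regions: only the 11×6.5 cube at (12, 9.5) is present, so the union is just that shape — 1 connected region; (rotated 5° about Z; rotation is an isometry so areas/perimeters/island counts are preserved). The outline is a single polygon with 4 vertices. Extrusion per mm of travel: 0.4 × 0.15 / (π × 1.425²) = 0.009405. Accumulating E over each segment gives final E = 0.3290.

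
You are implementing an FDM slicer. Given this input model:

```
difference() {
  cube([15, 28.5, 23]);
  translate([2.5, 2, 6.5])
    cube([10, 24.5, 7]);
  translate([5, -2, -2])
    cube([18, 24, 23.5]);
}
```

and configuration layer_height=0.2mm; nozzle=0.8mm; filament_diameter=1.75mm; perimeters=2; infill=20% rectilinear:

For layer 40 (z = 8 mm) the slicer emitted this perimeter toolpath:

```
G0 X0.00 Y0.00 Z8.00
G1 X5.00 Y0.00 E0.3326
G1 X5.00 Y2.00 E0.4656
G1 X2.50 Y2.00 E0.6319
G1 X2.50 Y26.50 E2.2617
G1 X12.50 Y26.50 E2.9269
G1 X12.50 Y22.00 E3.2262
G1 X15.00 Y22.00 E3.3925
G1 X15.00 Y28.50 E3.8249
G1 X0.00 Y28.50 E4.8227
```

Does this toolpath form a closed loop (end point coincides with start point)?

no

Start point (G0): (0.00, 0.00). End point (last G1): the path does not return to the start — open.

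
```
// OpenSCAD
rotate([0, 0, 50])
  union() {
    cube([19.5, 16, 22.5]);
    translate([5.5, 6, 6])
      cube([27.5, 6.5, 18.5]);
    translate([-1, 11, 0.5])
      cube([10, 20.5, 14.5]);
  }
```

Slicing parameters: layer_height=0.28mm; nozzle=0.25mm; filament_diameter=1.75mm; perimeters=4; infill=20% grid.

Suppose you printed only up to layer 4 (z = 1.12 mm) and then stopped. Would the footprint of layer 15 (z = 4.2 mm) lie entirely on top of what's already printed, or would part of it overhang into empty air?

Compare the two slices. At z = 1.12: the 19.5×16 cube contributes its full rectangle (area 312.00 mm²); the cube at (5.5, 6) does not reach this height (z outside [6, 24.5]); the 10×20.5 cube at (-1, 11) contributes its full rectangle (area 205.00 mm²); Merging all regions: the regions partially overlap — summed areas 517.00 mm² minus the doubly-counted overlap 45.00 mm² gives 472.00 mm² — area = 472.00 mm²; (rotated 50° about Z; rotation is an isometry so areas/perimeters/island counts are preserved). At z = 4.2: the 19.5×16 cube contributes its full rectangle (area 312.00 mm²); the cube at (5.5, 6) does not reach this height (z outside [6, 24.5]); the cube at (-1, 11) (footprint 10×20.5) is included at this height (area 205.00 mm²); Taking the union: the regions partially overlap — summed areas 517.00 mm² minus the doubly-counted overlap 45.00 mm² gives 472.00 mm² — area = 472.00 mm²; (rotated 50° about Z; rotation is an isometry so areas/perimeters/island counts are preserved). Checking containment: the cross-section at z = 4.2 is a subset of the cross-section at z = 1.12.

entirely on top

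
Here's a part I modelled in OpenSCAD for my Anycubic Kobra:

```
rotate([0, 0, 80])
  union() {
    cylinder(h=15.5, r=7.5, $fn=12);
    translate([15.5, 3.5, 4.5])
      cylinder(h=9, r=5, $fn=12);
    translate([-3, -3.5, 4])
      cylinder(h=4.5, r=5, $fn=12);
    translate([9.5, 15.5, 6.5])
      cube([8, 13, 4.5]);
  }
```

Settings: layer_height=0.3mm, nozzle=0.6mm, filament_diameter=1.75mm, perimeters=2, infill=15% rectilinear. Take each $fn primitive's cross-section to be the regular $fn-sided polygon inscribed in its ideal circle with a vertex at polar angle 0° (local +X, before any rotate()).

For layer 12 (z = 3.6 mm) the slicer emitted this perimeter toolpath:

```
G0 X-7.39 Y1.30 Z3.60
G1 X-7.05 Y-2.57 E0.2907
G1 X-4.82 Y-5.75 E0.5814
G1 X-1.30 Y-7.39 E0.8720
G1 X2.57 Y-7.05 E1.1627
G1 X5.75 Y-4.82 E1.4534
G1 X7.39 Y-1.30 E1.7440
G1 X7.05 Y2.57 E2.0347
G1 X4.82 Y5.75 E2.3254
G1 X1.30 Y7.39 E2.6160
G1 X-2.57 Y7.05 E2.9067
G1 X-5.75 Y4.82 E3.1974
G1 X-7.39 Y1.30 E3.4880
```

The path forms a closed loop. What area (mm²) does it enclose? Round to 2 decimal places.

Apply the shoelace formula to the sequence of (X, Y) vertices; enclosed area = 168.90 mm².

168.90 mm²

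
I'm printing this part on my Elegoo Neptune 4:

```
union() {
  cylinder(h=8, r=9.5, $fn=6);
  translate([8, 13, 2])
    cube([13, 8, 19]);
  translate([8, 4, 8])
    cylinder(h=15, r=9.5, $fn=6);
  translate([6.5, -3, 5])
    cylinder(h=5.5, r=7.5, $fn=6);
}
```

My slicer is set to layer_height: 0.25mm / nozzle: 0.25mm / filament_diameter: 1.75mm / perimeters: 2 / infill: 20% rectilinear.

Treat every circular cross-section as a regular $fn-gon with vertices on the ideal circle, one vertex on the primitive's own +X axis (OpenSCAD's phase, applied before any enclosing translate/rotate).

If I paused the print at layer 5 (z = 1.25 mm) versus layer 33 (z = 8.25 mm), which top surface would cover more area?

Layer 5 (z = 1.25): the r=9.5 cylinder gives a regular 6-gon of circumradius 9.5 (constant along its height) (area = (6/2)·9.500²·sin(360°/6) = 234.48 mm²); the cube at (8, 13) is not intersected at this z (z outside [2, 21]); the cylinder at (8, 4) does not reach this height (z outside [8, 23]); the cylinder at (6.5, -3) is not intersected at this z (z outside [5, 10.5]); Merging all regions: only the r=9.5 cylinder is present, so the union is just that shape — area = 234.48 mm². So its area = 234.48 mm². Layer 33 (z = 8.25): the cylinder is not intersected at this z (z outside [0, 8]); the 13×8 cube at (8, 13) contributes its full rectangle (area 104.00 mm²); the r=9.5 cylinder at (8, 4) contributes a regular 6-gon of circumradius 9.5 (area = (6/2)·9.500²·sin(360°/6) = 234.48 mm²); the r=7.5 cylinder at (6.5, -3) gives a regular 6-gon of circumradius 7.5 (constant along its height) (area = (6/2)·7.500²·sin(360°/6) = 146.14 mm²); Combining (union): the regions partially overlap — summed areas 484.62 mm² minus the doubly-counted overlap 80.04 mm² gives 404.58 mm² — area = 404.58 mm². So its area = 404.58 mm². Layer 33 is larger (404.58 vs 234.48 mm²).

layer 33 (z = 8.25 mm)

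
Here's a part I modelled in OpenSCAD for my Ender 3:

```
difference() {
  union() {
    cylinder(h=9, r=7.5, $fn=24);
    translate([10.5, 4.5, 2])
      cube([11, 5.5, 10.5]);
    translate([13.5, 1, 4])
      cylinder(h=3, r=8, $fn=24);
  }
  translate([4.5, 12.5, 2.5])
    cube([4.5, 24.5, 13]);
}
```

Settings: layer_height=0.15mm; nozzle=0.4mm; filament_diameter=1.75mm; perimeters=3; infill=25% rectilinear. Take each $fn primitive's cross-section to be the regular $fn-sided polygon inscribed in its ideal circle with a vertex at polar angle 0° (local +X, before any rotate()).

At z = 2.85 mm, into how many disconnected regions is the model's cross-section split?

2

At z = 2.85 mm: the cylinder: section is a regular 24-gon, circumradius r=7.5; the cube at (10.5, 4.5) (footprint 11×5.5) is included at this height; the cylinder at (13.5, 1) is not intersected at this z (z outside [4, 7]); Combining (union): the 2 present regions are separate (no shared area or edge), so areas and boundary lengths simply add and each stays a separate island — 2 connected regions; the 4.5×24.5 cube at (4.5, 12.5) contributes its full rectangle; Subtracting the remaining from the first: starting from that combined region, the 4.5×24.5 cube at (4.5, 12.5) misses the remaining region (no effect) — 2 connected regions. The result has 2 disconnected regions.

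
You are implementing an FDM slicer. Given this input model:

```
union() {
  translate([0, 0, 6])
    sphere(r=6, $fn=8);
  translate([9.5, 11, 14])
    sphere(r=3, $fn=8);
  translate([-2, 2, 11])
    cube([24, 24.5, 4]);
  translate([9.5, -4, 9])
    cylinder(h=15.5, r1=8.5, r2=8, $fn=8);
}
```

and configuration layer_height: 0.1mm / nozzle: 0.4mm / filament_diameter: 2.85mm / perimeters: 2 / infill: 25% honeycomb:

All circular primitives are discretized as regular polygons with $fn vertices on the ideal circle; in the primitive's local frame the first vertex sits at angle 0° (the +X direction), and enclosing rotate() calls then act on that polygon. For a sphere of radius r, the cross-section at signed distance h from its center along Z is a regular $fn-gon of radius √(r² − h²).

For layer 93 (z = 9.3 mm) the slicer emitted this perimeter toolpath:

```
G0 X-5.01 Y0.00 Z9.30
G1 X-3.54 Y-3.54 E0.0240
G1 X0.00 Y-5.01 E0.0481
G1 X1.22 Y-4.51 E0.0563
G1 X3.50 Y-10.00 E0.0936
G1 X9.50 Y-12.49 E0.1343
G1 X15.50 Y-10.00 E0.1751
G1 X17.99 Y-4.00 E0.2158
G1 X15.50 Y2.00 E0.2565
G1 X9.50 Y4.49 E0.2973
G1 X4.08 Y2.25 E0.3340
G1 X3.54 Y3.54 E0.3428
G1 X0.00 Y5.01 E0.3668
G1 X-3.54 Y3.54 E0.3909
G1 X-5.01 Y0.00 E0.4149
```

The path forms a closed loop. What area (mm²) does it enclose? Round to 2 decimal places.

262.13 mm²

Apply the shoelace formula to the sequence of (X, Y) vertices; enclosed area = 262.13 mm².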